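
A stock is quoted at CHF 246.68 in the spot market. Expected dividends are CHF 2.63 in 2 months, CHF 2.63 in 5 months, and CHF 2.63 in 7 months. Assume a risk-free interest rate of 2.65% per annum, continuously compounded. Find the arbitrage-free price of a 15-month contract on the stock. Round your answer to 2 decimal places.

PV(dividends) I = 2.63·e^(−0.0265·2/12) + 2.63·e^(−0.0265·5/12) + 2.63·e^(−0.0265·7/12)
I = 2.6184 + 2.6011 + 2.5897 = 7.8092
F = (S − I)·e^(rT) = (246.68 − 7.8092) · e^(0.0265·15/12)
= 238.8708 · e^0.033125 = 238.8708 × 1.033680 = CHF 246.92

CHF 246.92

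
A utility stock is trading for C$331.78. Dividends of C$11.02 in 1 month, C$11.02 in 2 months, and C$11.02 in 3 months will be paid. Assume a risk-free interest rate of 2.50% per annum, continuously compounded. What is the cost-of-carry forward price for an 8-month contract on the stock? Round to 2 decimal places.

C$303.88

PV(dividends) I = 11.02·e^(−0.0250·1/12) + 11.02·e^(−0.0250·2/12) + 11.02·e^(−0.0250·3/12)
I = 10.9971 + 10.9742 + 10.9513 = 32.9226
F = (S − I)·e^(rT) = (331.78 − 32.9226) · e^(0.0250·8/12)
= 298.8574 · e^0.016667 = 298.8574 × 1.016807 = C$303.88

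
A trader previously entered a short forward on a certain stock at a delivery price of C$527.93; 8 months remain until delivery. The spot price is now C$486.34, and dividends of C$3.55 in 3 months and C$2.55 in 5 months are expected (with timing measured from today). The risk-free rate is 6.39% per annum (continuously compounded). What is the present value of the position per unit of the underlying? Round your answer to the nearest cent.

C$25.55

PV(remaining dividends) I = 3.55·e^(−0.0639·3/12) + 2.55·e^(−0.0639·5/12) = 5.9767
Current forward F = (S − I)·e^(rT) = (486.34 − 5.9767)·e^(0.0639·8/12) = 480.3633 × 1.043520 = 501.2687
Value (long) = (F − K)·e^(−rT) = (501.2687 − 527.93) × 0.958295 = -25.5494
Short position value = −(long value) = C$25.55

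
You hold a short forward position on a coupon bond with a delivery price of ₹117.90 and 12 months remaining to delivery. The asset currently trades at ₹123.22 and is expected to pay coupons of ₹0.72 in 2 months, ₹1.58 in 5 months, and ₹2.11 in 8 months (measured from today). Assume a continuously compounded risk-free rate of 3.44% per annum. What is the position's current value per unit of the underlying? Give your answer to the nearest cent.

-₹4.97

PV(remaining coupons) I = 0.72·e^(−0.0344·2/12) + 1.58·e^(−0.0344·5/12) + 2.11·e^(−0.0344·8/12) = 4.3356
Current forward F = (S − I)·e^(rT) = (123.22 − 4.3356)·e^(0.0344·12/12) = 118.8844 × 1.034999 = 123.0452
Value (long) = (F − K)·e^(−rT) = (123.0452 − 117.90) × 0.966185 = 4.9712
Short position value = −(long value) = -₹4.97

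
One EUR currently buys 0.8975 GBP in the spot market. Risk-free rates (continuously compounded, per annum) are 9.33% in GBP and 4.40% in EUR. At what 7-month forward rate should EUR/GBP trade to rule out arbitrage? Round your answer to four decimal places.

0.9237

F = S·e^((r_GBP − r_EUR)T) = 0.8975 · e^((0.0933 − 0.0440) × 7/12)
= 0.8975 · e^0.028758 = 0.8975 × 1.029176
F = 0.9237 GBP per EUR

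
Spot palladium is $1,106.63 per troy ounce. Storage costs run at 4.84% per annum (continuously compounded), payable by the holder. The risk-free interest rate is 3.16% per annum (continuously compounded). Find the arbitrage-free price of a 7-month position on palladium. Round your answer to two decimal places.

Net carry = r + u − y = 0.0316 + 0.0484 − 0.0000 = 0.0800
F = S·e^((r+u−y)T) = 1106.63 · e^(0.0800 × 7/12) = 1106.63 · e^0.04666667
= 1106.63 × 1.04777270 = $1,159.50 per troy ounce

$1,159.50 per troy ounce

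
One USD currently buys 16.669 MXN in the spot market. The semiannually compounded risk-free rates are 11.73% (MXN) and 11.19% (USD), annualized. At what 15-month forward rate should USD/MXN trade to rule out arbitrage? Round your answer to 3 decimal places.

16.776

By covered interest parity, F = S · (1+r_MXN/2)^(2T) / (1+r_USD/2)^(2T)
= 16.669 × 1.153137 / 1.145799 = 16.669 × 1.006404
F = 16.776 MXN per USD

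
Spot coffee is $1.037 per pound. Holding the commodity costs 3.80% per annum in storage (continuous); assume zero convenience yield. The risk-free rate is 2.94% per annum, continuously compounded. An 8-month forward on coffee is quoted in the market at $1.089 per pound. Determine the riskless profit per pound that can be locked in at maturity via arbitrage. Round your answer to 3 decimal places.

Fair forward: F* = S·e^(carry·T), with carry = (r + u) = 0.0294 + 0.0380 = 0.0674
F* = 1.037 · e^(0.0674 × 8/12) = 1.037 · e^0.044933 = 1.037 × 1.045958 = $1.0847
Market $1.089 > fair $1.0847: forward overpriced → cash-and-carry (buy spot, short the forward).
At maturity, profit = |F_mkt − F*| = |1.089 − 1.0847| = $0.004 per pound

$0.004 per pound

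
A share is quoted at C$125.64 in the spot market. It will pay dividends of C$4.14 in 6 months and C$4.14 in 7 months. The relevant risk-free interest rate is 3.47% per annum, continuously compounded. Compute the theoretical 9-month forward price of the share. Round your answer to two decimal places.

PV(dividends) I = 4.14·e^(−0.0347·6/12) + 4.14·e^(−0.0347·7/12)
I = 4.0688 + 4.0570 = 8.1258
F = (S − I)·e^(rT) = (125.64 − 8.1258) · e^(0.0347·9/12)
= 117.5142 · e^0.026025 = 117.5142 × 1.026367 = C$120.61

C$120.61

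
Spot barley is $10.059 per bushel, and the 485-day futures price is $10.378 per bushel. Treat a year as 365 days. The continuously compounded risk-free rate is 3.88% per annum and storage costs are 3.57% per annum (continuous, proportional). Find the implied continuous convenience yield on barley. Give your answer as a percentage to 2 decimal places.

F = S·e^((r+u−y)T) ⇒ (r+u−y) = ln(F/S)/T
ln(10.378/10.059) = 0.031220; /T ⇒ 0.023495
y = r + u − ln(F/S)/T = 0.0388 + 0.0357 − 0.023495 = 0.051005
y = 5.10%

5.10%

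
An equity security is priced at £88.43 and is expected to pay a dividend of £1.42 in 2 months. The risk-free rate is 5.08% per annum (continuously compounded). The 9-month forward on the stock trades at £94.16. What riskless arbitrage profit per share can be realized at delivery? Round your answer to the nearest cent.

PV(dividends) I = 1.42·e^(−0.0508·2/12) = 1.4080
Fair forward F* = (S − I)·e^(rT) = (88.43 − 1.4080)·e^0.038100 = 87.0220 × 1.038835 = 90.4015
Market £94.16 > fair 90.4015: forward overpriced → cash-and-carry (borrow at r, buy the stock and collect the dividends, short the forward).
Profit at T = |F_mkt − F*| = |94.16 − 90.4015| = £3.76 per share

£3.76 per share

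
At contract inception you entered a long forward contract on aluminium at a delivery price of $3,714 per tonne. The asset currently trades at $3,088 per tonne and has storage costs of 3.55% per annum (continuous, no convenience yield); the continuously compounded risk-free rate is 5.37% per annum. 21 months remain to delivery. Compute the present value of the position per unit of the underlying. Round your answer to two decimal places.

-$94.95 per tonne

Current fair forward for the remaining 21 months: F = S·e^((r + u)·T), (r + u) = 0.0537 + 0.0355 = 0.0892
F = 3088 · e^(0.0892 × 21/12) = 3088 × 1.16894309 = 3609.6963
Value of long forward = (F − K)·e^(−rT) = (3609.6963 − 3714) · e^(−0.0537·21/12)
= -104.3037 × 0.91030552 = -94.95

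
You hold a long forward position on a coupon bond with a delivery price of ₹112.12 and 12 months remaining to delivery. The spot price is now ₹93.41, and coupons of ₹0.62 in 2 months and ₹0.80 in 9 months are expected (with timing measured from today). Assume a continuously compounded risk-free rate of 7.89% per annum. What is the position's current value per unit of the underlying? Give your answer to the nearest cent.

-₹11.57

PV(remaining coupons) I = 0.62·e^(−0.0789·2/12) + 0.80·e^(−0.0789·9/12) = 1.3659
Current forward F = (S − I)·e^(rT) = (93.41 − 1.3659)·e^(0.0789·12/12) = 92.0441 × 1.082096 = 99.6006
Value (long) = (F − K)·e^(−rT) = (99.6006 − 112.12) × 0.924132 = -11.5696
Value = -₹11.57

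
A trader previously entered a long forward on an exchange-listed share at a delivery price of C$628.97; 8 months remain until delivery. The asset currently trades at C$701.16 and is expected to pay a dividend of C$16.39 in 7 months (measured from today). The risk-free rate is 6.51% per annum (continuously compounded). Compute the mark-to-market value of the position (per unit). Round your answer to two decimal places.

PV(remaining dividends) I = 16.39·e^(−0.0651·7/12) = 15.7793
Current forward F = (S − I)·e^(rT) = (701.16 − 15.7793)·e^(0.0651·8/12) = 685.3807 × 1.044356 = 715.7814
Value (long) = (F − K)·e^(−rT) = (715.7814 − 628.97) × 0.957528 = 83.1243
Value = C$83.12

C$83.12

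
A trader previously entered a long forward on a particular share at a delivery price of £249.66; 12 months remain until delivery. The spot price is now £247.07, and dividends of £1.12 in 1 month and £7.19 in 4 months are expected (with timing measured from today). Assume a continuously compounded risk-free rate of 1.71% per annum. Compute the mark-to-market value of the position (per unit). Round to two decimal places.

PV(remaining dividends) I = 1.12·e^(−0.0171·1/12) + 7.19·e^(−0.0171·4/12) = 8.2675
Current forward F = (S − I)·e^(rT) = (247.07 − 8.2675)·e^(0.0171·12/12) = 238.8025 × 1.017247 = 242.9211
Value (long) = (F − K)·e^(−rT) = (242.9211 − 249.66) × 0.983045 = -6.6246
Value = -£6.62

-£6.62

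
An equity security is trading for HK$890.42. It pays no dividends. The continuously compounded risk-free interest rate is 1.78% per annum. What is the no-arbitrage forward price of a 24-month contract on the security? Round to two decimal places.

HK$922.69

F = S·e^(rT) = 890.42 · e^(0.0178 × 24/12)
= 890.42 · e^0.035600 = 890.42 × 1.036241
F = HK$922.69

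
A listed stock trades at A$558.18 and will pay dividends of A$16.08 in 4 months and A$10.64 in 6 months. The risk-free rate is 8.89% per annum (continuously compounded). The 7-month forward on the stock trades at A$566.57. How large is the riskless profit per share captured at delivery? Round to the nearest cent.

PV(dividends) I = 16.08·e^(−0.0889·4/12) + 10.64·e^(−0.0889·6/12) = 25.7879
Fair forward F* = (S − I)·e^(rT) = (558.18 − 25.7879)·e^0.051858 = 532.3921 × 1.053226 = 560.7292
Market A$566.57 > fair 560.7292: forward overpriced → cash-and-carry (borrow at r, buy the stock and collect the dividends, short the forward).
Profit at T = |F_mkt − F*| = |566.57 − 560.7292| = A$5.84 per share

A$5.84 per share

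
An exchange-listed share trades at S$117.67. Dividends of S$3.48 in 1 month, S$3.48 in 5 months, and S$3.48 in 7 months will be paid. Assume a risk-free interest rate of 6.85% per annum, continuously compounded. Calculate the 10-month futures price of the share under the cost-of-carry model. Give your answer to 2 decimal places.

PV(dividends) I = 3.48·e^(−0.0685·1/12) + 3.48·e^(−0.0685·5/12) + 3.48·e^(−0.0685·7/12)
I = 3.4602 + 3.3821 + 3.3437 = 10.1860
F = (S − I)·e^(rT) = (117.67 − 10.1860) · e^(0.0685·10/12)
= 107.4840 · e^0.057083 = 107.4840 × 1.058744 = S$113.80

S$113.80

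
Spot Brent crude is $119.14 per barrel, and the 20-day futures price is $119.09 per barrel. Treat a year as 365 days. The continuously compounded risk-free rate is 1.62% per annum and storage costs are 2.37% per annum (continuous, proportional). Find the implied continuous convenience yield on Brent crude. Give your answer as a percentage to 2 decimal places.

F = S·e^((r+u−y)T) ⇒ (r+u−y) = ln(F/S)/T
ln(119.09/119.14) = -0.000420; /T ⇒ -0.007665
y = r + u − ln(F/S)/T = 0.0162 + 0.0237 + 0.007665 = 0.047565
y = 4.76%

4.76%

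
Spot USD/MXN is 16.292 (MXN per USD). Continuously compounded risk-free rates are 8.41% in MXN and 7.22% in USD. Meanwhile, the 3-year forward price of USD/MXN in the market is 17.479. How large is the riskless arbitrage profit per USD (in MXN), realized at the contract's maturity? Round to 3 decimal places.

Fair forward: F* = S·e^(carry·T), with carry = (r_MXN − r_USD) = 0.0841 − 0.0722 = 0.0119
F* = 16.292 · e^(0.0119 × 3) = 16.292 · e^0.035700 = 16.292 × 1.036345 = 16.8841
Market 17.479 > fair 16.8841: forward overpriced → cash-and-carry (buy spot, short the forward).
At maturity, profit = |F_mkt − F*| = |17.479 − 16.8841| = 0.595 per USD (in MXN)

0.595 per USD (in MXN)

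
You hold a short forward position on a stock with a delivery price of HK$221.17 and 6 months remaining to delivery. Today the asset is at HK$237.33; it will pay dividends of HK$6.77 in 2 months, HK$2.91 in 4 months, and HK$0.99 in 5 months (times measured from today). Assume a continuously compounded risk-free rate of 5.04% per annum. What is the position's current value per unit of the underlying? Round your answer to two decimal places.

-HK$11.12

PV(remaining dividends) I = 6.77·e^(−0.0504·2/12) + 2.91·e^(−0.0504·4/12) + 0.99·e^(−0.0504·5/12) = 10.5443
Current forward F = (S − I)·e^(rT) = (237.33 − 10.5443)·e^(0.0504·6/12) = 226.7857 × 1.025520 = 232.5733
Value (long) = (F − K)·e^(−rT) = (232.5733 − 221.17) × 0.975115 = 11.1195
Short position value = −(long value) = -HK$11.12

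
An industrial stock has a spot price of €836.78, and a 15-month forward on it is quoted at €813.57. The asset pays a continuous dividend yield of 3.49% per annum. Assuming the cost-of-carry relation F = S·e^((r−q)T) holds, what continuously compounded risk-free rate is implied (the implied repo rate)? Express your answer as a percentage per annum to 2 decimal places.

1.24%

From F = S·e^((r−q)T): (r − q) = ln(F/S)/T
ln(813.57/836.78) = ln(0.972263) = -0.028129
(r − q) = -0.028129 / (15/12) = -0.022503
r = ln(F/S)/T + q = -0.022503 + 0.0349 = 0.012397
r = 1.24%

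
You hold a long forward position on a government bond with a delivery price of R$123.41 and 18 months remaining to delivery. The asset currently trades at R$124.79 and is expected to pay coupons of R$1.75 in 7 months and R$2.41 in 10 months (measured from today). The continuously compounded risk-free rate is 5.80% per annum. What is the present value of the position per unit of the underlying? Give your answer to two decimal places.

PV(remaining coupons) I = 1.75·e^(−0.0580·7/12) + 2.41·e^(−0.0580·10/12) = 3.9881
Current forward F = (S − I)·e^(rT) = (124.79 − 3.9881)·e^(0.0580·18/12) = 120.8019 × 1.090897 = 131.7824
Value (long) = (F − K)·e^(−rT) = (131.7824 − 123.41) × 0.916677 = 7.6748
Value = R$7.67

R$7.67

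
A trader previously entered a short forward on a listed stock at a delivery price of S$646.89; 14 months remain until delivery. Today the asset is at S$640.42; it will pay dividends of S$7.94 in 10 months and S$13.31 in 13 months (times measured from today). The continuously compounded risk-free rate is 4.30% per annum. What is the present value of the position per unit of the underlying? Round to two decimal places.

PV(remaining dividends) I = 7.94·e^(−0.0430·10/12) + 13.31·e^(−0.0430·13/12) = 20.3647
Current forward F = (S − I)·e^(rT) = (640.42 − 20.3647)·e^(0.0430·14/12) = 620.0553 × 1.051446 = 651.9547
Value (long) = (F − K)·e^(−rT) = (651.9547 − 646.89) × 0.951071 = 4.8169
Short position value = −(long value) = -S$4.82

-S$4.82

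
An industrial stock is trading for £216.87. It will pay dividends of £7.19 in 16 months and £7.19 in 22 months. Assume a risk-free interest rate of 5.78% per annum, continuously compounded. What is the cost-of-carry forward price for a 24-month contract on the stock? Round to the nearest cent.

£228.71

PV(dividends) I = 7.19·e^(−0.0578·16/12) + 7.19·e^(−0.0578·22/12)
I = 6.6567 + 6.4671 = 13.1238
F = (S − I)·e^(rT) = (216.87 − 13.1238) · e^(0.0578·24/12)
= 203.7462 · e^0.115600 = 203.7462 × 1.122547 = £228.71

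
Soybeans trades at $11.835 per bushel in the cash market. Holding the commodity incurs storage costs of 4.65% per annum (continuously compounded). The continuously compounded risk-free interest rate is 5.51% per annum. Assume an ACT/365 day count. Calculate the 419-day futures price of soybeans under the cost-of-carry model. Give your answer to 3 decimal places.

Net carry = r + u − y = 0.0551 + 0.0465 − 0.0000 = 0.1016
F = S·e^((r+u−y)T) = 11.835 · e^(0.1016 × 419/365) = 11.835 · e^0.116631
= 11.835 × 1.123705 = $13.299 per bushel

$13.299 per bushel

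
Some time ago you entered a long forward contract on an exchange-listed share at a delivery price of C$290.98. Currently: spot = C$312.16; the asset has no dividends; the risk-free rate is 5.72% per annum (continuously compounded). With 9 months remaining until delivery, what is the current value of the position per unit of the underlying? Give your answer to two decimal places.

C$33.40

Current fair forward for the remaining 9 months: F = S·e^(r·T), r = 0.0572
F = 312.16 · e^(0.0572 × 9/12) = 312.16 × 1.043834 = 325.8432
Value of long forward = (F − K)·e^(−rT) = (325.8432 − 290.98) · e^(−0.0572·9/12)
= 34.8632 × 0.958007 = 33.40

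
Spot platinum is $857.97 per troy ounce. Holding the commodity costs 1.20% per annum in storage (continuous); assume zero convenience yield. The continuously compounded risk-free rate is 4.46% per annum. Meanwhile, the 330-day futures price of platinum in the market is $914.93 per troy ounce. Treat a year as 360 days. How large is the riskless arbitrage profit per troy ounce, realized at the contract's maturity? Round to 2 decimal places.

$11.27 per troy ounce

Fair futures: F* = S·e^(carry·T), with carry = (r + u) = 0.0446 + 0.0120 = 0.0566
F* = 857.97 · e^(0.0566 × 330/360) = 857.97 · e^0.051883 = 857.97 × 1.053253 = $903.6595
Market $914.93 > fair $903.6595: forward overpriced → cash-and-carry (buy spot, short the forward).
At maturity, profit = |F_mkt − F*| = |914.93 − 903.6595| = $11.27 per troy ounce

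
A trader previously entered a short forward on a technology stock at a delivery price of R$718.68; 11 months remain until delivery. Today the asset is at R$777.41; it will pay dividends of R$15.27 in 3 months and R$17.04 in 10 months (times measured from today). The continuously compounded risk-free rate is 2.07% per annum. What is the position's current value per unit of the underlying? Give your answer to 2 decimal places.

PV(remaining dividends) I = 15.27·e^(−0.0207·3/12) + 17.04·e^(−0.0207·10/12) = 31.9398
Current forward F = (S − I)·e^(rT) = (777.41 − 31.9398)·e^(0.0207·11/12) = 745.4702 × 1.019156 = 759.7504
Value (long) = (F − K)·e^(−rT) = (759.7504 − 718.68) × 0.981204 = 40.2984
Short position value = −(long value) = -R$40.30

-R$40.30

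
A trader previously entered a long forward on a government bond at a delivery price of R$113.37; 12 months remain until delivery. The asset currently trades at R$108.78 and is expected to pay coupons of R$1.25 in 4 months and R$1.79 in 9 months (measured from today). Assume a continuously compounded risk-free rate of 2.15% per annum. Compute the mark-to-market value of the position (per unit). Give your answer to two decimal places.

PV(remaining coupons) I = 1.25·e^(−0.0215·4/12) + 1.79·e^(−0.0215·9/12) = 3.0024
Current forward F = (S − I)·e^(rT) = (108.78 − 3.0024)·e^(0.0215·12/12) = 105.7776 × 1.021733 = 108.0765
Value (long) = (F − K)·e^(−rT) = (108.0765 − 113.37) × 0.978729 = -5.1809
Value = -R$5.18

-R$5.18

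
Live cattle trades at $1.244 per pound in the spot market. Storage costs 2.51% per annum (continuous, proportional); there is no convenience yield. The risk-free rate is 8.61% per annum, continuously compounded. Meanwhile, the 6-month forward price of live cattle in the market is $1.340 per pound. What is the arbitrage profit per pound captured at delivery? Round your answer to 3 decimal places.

$0.025 per pound

Fair forward: F* = S·e^(carry·T), with carry = (r + u) = 0.0861 + 0.0251 = 0.1112
F* = 1.244 · e^(0.1112 × 6/12) = 1.244 · e^0.055600 = 1.244 × 1.057175 = $1.3151
Market $1.340 > fair $1.3151: forward overpriced → cash-and-carry (buy spot, short the forward).
At maturity, profit = |F_mkt − F*| = |1.340 − 1.3151| = $0.025 per pound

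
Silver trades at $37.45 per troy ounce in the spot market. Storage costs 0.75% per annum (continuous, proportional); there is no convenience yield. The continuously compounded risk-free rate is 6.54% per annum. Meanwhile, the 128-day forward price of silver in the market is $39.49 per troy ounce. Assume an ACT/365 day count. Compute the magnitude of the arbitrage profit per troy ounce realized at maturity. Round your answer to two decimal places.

Fair forward: F* = S·e^(carry·T), with carry = (r + u) = 0.0654 + 0.0075 = 0.0729
F* = 37.45 · e^(0.0729 × 128/365) = 37.45 · e^0.025565 = 37.45 × 1.025895 = $38.4198
Market $39.49 > fair $38.4198: forward overpriced → cash-and-carry (buy spot, short the forward).
At maturity, profit = |F_mkt − F*| = |39.49 − 38.4198| = $1.07 per troy ounce

$1.07 per troy ounce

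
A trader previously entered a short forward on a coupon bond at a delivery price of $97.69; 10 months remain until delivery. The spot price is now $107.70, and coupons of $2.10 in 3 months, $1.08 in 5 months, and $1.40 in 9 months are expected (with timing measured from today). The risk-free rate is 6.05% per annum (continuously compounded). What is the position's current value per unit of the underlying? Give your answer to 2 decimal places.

-$10.35

PV(remaining coupons) I = 2.10·e^(−0.0605·3/12) + 1.08·e^(−0.0605·5/12) + 1.40·e^(−0.0605·9/12) = 4.4595
Current forward F = (S − I)·e^(rT) = (107.70 − 4.4595)·e^(0.0605·10/12) = 103.2405 × 1.051709 = 108.5790
Value (long) = (F − K)·e^(−rT) = (108.5790 − 97.69) × 0.950833 = 10.3536
Short position value = −(long value) = -$10.35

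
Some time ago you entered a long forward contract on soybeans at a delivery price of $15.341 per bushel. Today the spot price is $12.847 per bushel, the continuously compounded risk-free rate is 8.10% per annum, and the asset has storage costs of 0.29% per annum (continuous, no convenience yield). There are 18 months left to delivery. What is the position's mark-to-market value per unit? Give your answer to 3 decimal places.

Current fair forward for the remaining 18 months: F = S·e^((r + u)·T), (r + u) = 0.0810 + 0.0029 = 0.0839
F = 12.847 · e^(0.0839 × 18/12) = 12.847 × 1.134112 = 14.5699
Value of long forward = (F − K)·e^(−rT) = (14.5699 − 15.341) · e^(−0.0810·18/12)
= -0.7711 × 0.885591 = -0.683

-$0.683 per bushel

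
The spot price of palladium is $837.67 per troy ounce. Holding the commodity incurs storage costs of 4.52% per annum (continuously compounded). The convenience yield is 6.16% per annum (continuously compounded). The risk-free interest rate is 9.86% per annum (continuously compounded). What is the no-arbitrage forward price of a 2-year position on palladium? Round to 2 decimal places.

$987.35 per troy ounce

Net carry = r + u − y = 0.0986 + 0.0452 − 0.0616 = 0.0822
F = S·e^((r+u−y)T) = 837.67 · e^(0.0822 × 2) = 837.67 · e^0.164400
= 837.67 × 1.178686 = $987.35 per troy ounce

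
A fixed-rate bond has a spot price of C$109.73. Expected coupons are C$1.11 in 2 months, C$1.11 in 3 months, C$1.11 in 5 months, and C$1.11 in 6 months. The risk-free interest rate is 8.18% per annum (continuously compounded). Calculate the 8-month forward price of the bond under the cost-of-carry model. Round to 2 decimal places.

C$111.32

PV(coupons) I = 1.11·e^(−0.0818·2/12) + 1.11·e^(−0.0818·3/12) + 1.11·e^(−0.0818·5/12) + 1.11·e^(−0.0818·6/12)
I = 1.0950 + 1.0875 + 1.0728 + 1.0655 = 4.3208
F = (S − I)·e^(rT) = (109.73 − 4.3208) · e^(0.0818·8/12)
= 105.4092 · e^0.054533 = 105.4092 × 1.056047 = C$111.32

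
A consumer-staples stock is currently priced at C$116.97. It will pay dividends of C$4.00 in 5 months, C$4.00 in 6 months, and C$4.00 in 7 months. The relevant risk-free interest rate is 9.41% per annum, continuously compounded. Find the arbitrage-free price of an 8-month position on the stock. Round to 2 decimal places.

PV(dividends) I = 4.00·e^(−0.0941·5/12) + 4.00·e^(−0.0941·6/12) + 4.00·e^(−0.0941·7/12)
I = 3.8462 + 3.8162 + 3.7864 = 11.4488
F = (S − I)·e^(rT) = (116.97 − 11.4488) · e^(0.0941·8/12)
= 105.5212 · e^0.062733 = 105.5212 × 1.064743 = C$112.35

C$112.35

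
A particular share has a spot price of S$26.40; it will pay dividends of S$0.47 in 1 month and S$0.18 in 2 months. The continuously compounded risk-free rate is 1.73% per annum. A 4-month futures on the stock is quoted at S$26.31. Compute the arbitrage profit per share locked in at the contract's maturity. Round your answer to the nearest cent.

PV(dividends) I = 0.47·e^(−0.0173·1/12) + 0.18·e^(−0.0173·2/12) = 0.6488
Fair futures F* = (S − I)·e^(rT) = (26.40 − 0.6488)·e^0.005767 = 25.7512 × 1.005784 = 25.9001
Market S$26.31 > fair 25.9001: forward overpriced → cash-and-carry (borrow at r, buy the stock and collect the dividends, short the forward).
Profit at T = |F_mkt − F*| = |26.31 − 25.9001| = S$0.41 per share

S$0.41 per share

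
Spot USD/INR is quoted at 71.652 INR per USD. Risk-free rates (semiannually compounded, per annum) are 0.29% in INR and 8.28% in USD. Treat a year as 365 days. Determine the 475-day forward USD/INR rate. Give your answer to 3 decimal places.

64.716

By covered interest parity, F = S · (1+r_INR/2)^(2T) / (1+r_USD/2)^(2T)
= 71.652 × 1.003778 / 1.111358 = 71.652 × 0.903200
F = 64.716 INR per USD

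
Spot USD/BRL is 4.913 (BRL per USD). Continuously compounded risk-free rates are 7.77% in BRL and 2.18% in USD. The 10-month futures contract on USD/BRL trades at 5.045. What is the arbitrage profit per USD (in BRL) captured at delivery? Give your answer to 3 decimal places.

0.102 per USD (in BRL)

Fair futures: F* = S·e^(carry·T), with carry = (r_BRL − r_USD) = 0.0777 − 0.0218 = 0.0559
F* = 4.913 · e^(0.0559 × 10/12) = 4.913 · e^0.046583 = 4.913 × 1.047685 = 5.1473
Market 5.045 < fair 5.1473: forward underpriced → reverse cash-and-carry (short spot, go long the forward).
At maturity, profit = |F_mkt − F*| = |5.045 − 5.1473| = 0.102 per USD (in BRL)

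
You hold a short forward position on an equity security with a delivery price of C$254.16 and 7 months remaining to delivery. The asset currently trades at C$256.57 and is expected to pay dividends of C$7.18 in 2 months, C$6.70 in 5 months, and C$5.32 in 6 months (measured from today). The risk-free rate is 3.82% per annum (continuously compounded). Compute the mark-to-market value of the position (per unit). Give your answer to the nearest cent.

PV(remaining dividends) I = 7.18·e^(−0.0382·2/12) + 6.70·e^(−0.0382·5/12) + 5.32·e^(−0.0382·6/12) = 18.9480
Current forward F = (S − I)·e^(rT) = (256.57 − 18.9480)·e^(0.0382·7/12) = 237.6220 × 1.022533 = 242.9763
Value (long) = (F − K)·e^(−rT) = (242.9763 − 254.16) × 0.977963 = -10.9372
Short position value = −(long value) = C$10.94

C$10.94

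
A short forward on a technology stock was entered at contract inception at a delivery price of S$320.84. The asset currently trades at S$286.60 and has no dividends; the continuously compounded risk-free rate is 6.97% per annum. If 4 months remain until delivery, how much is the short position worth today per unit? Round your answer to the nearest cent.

S$26.87

Current fair forward for the remaining 4 months: F = S·e^(r·T), r = 0.0697
F = 286.60 · e^(0.0697 × 4/12) = 286.60 × 1.023505 = 293.3365
Value of long forward = (F − K)·e^(−rT) = (293.3365 − 320.84) · e^(−0.0697·4/12)
= -27.5035 × 0.977034 = -26.87
Short position value = −(long value) = S$26.87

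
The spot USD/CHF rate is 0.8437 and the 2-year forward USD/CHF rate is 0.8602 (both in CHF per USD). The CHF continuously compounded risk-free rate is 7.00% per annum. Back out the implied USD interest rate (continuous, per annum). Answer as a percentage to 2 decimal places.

F = S·e^((r_CHF − r_USD)T) ⇒ r_USD = r_CHF − ln(F/S)/T
ln(0.8602/0.8437) = 0.019368; /(2) = 0.009684
r_USD = 0.0700 − 0.009684 = 0.060316
r_USD = 6.03%

6.03%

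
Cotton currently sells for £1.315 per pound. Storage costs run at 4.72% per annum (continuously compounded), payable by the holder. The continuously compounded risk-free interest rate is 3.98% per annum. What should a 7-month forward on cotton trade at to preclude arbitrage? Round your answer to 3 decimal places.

Net carry = r + u − y = 0.0398 + 0.0472 − 0.0000 = 0.0870
F = S·e^((r+u−y)T) = 1.315 · e^(0.0870 × 7/12) = 1.315 · e^0.050750
= 1.315 × 1.052060 = £1.383 per pound

£1.383 per pound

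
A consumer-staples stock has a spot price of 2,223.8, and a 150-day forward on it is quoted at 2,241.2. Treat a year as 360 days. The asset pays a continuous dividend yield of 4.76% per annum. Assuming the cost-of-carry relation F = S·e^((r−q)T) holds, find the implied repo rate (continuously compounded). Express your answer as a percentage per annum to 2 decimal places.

From F = S·e^((r−q)T): (r − q) = ln(F/S)/T
ln(2241.2/2223.8) = ln(1.007824) = 0.007794
(r − q) = 0.007794 / (150/360) = 0.018706
r = ln(F/S)/T + q = 0.018706 + 0.0476 = 0.066306
r = 6.63%

6.63%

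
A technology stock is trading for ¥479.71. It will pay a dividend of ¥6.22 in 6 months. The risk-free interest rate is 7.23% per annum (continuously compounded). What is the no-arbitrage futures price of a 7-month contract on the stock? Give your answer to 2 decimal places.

¥494.12

PV(dividends) I = 6.22·e^(−0.0723·6/12)
I = 5.9992
F = (S − I)·e^(rT) = (479.71 − 5.9992) · e^(0.0723·7/12)
= 473.7108 · e^0.042175 = 473.7108 × 1.043077 = ¥494.12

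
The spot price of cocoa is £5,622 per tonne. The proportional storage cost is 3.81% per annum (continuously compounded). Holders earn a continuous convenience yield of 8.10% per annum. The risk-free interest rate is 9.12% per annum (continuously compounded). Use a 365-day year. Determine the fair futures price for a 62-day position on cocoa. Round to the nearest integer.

£5,668 per tonne

Net carry = r + u − y = 0.0912 + 0.0381 − 0.0810 = 0.0483
F = S·e^((r+u−y)T) = 5622 · e^(0.0483 × 62/365) = 5622 · e^0.008204
= 5622 × 1.008238 = £5,668 per tonne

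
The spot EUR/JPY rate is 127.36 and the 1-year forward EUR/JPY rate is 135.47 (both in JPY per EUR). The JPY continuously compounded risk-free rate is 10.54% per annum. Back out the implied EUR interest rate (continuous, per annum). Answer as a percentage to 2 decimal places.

F = S·e^((r_JPY − r_EUR)T) ⇒ r_EUR = r_JPY − ln(F/S)/T
ln(135.47/127.36) = 0.061732; /(1) = 0.061732
r_EUR = 0.1054 − 0.061732 = 0.043668
r_EUR = 4.37%

4.37%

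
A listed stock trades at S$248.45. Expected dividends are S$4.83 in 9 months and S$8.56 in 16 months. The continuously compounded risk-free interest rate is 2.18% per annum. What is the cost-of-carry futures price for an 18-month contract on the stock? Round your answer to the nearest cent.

S$243.21

PV(dividends) I = 4.83·e^(−0.0218·9/12) + 8.56·e^(−0.0218·16/12)
I = 4.7517 + 8.3148 = 13.0665
F = (S − I)·e^(rT) = (248.45 − 13.0665) · e^(0.0218·18/12)
= 235.3835 · e^0.032700 = 235.3835 × 1.033241 = S$243.21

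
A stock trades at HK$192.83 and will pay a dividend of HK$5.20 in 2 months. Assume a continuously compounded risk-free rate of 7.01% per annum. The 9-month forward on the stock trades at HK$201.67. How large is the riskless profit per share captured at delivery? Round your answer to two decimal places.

PV(dividends) I = 5.20·e^(−0.0701·2/12) = 5.1396
Fair forward F* = (S − I)·e^(rT) = (192.83 − 5.1396)·e^0.052575 = 187.6904 × 1.053982 = 197.8223
Market HK$201.67 > fair 197.8223: forward overpriced → cash-and-carry (borrow at r, buy the stock and collect the dividends, short the forward).
Profit at T = |F_mkt − F*| = |201.67 − 197.8223| = HK$3.85 per share

HK$3.85 per share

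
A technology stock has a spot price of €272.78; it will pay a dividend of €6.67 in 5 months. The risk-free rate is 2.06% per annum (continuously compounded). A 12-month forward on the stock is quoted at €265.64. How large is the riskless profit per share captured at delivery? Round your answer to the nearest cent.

€6.07 per share

PV(dividends) I = 6.67·e^(−0.0206·5/12) = 6.6130
Fair forward F* = (S − I)·e^(rT) = (272.78 − 6.6130)·e^0.020600 = 266.1670 × 1.020814 = 271.7070
Market €265.64 < fair 271.7070: forward underpriced → reverse cash-and-carry (short the stock, invest proceeds at r, pay the dividends, go long the forward).
Profit at T = |F_mkt − F*| = |265.64 − 271.7070| = €6.07 per share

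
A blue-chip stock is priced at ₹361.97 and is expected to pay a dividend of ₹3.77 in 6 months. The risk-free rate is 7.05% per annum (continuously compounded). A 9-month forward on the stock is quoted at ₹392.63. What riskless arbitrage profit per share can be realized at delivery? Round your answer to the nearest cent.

₹14.84 per share

PV(dividends) I = 3.77·e^(−0.0705·6/12) = 3.6394
Fair forward F* = (S − I)·e^(rT) = (361.97 − 3.6394)·e^0.052875 = 358.3306 × 1.054298 = 377.7872
Market ₹392.63 > fair 377.7872: forward overpriced → cash-and-carry (borrow at r, buy the stock and collect the dividends, short the forward).
Profit at T = |F_mkt − F*| = |392.63 − 377.7872| = ₹14.84 per share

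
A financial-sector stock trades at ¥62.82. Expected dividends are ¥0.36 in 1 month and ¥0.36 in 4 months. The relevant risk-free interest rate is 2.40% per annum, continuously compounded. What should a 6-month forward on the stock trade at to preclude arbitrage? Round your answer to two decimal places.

¥62.85

PV(dividends) I = 0.36·e^(−0.0240·1/12) + 0.36·e^(−0.0240·4/12)
I = 0.3593 + 0.3571 = 0.7164
F = (S − I)·e^(rT) = (62.82 − 0.7164) · e^(0.0240·6/12)
= 62.1036 · e^0.012000 = 62.1036 × 1.012072 = ¥62.85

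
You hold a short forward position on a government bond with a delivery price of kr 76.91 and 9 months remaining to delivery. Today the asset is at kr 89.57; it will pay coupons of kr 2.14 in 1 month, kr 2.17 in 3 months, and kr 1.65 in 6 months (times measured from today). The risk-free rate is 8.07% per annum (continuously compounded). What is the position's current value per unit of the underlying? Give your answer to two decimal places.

PV(remaining coupons) I = 2.14·e^(−0.0807·1/12) + 2.17·e^(−0.0807·3/12) + 1.65·e^(−0.0807·6/12) = 5.8371
Current forward F = (S − I)·e^(rT) = (89.57 − 5.8371)·e^(0.0807·9/12) = 83.7329 × 1.062394 = 88.9573
Value (long) = (F − K)·e^(−rT) = (88.9573 − 76.91) × 0.941270 = 11.3398
Short position value = −(long value) = -kr 11.34

-kr 11.34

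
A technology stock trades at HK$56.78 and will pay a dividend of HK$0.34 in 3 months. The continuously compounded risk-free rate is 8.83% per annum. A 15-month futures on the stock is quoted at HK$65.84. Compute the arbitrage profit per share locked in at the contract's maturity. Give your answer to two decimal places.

HK$2.81 per share

PV(dividends) I = 0.34·e^(−0.0883·3/12) = 0.3326
Fair futures F* = (S − I)·e^(rT) = (56.78 − 0.3326)·e^0.110375 = 56.4474 × 1.116697 = 63.0346
Market HK$65.84 > fair 63.0346: forward overpriced → cash-and-carry (borrow at r, buy the stock and collect the dividends, short the forward).
Profit at T = |F_mkt − F*| = |65.84 − 63.0346| = HK$2.81 per share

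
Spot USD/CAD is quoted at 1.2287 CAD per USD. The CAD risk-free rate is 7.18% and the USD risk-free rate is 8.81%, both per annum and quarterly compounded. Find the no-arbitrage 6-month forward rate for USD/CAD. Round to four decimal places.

By covered interest parity, F = S · (1+r_CAD/4)^(4T) / (1+r_USD/4)^(4T)
= 1.2287 × 1.036222 / 1.044535 = 1.2287 × 0.992041
F = 1.2189 CAD per USD

1.2189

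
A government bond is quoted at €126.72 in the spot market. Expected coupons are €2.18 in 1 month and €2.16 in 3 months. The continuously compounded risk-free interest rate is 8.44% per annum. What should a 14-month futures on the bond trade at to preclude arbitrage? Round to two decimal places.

PV(coupons) I = 2.18·e^(−0.0844·1/12) + 2.16·e^(−0.0844·3/12)
I = 2.1647 + 2.1149 = 4.2796
F = (S − I)·e^(rT) = (126.72 − 4.2796) · e^(0.0844·14/12)
= 122.4404 · e^0.098467 = 122.4404 × 1.103478 = €135.11

€135.11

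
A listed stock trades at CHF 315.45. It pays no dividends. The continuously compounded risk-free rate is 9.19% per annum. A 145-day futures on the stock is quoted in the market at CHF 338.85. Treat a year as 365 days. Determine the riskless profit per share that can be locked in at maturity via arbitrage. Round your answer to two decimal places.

Fair futures: F* = S·e^(carry·T), with carry = r = 0.0919
F* = 315.45 · e^(0.0919 × 145/365) = 315.45 · e^0.036508 = 315.45 × 1.037183 = CHF 327.1794
Market CHF 338.85 > fair CHF 327.1794: forward overpriced → cash-and-carry (buy spot, short the forward).
At maturity, profit = |F_mkt − F*| = |338.85 − 327.1794| = CHF 11.67 per share

CHF 11.67 per share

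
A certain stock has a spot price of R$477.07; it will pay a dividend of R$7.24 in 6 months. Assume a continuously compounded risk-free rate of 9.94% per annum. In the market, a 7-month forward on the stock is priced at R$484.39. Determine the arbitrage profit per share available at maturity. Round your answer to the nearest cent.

R$13.86 per share

PV(dividends) I = 7.24·e^(−0.0994·6/12) = 6.8890
Fair forward F* = (S − I)·e^(rT) = (477.07 − 6.8890)·e^0.057983 = 470.1810 × 1.059697 = 498.2494
Market R$484.39 < fair 498.2494: forward underpriced → reverse cash-and-carry (short the stock, invest proceeds at r, pay the dividends, go long the forward).
Profit at T = |F_mkt − F*| = |484.39 − 498.2494| = R$13.86 per share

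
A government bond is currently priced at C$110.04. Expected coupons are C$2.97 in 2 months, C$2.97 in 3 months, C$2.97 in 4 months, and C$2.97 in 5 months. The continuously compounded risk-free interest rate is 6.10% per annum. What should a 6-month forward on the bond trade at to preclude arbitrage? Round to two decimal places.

PV(coupons) I = 2.97·e^(−0.0610·2/12) + 2.97·e^(−0.0610·3/12) + 2.97·e^(−0.0610·4/12) + 2.97·e^(−0.0610·5/12)
I = 2.9400 + 2.9251 + 2.9102 + 2.8955 = 11.6708
F = (S − I)·e^(rT) = (110.04 − 11.6708) · e^(0.0610·6/12)
= 98.3692 · e^0.030500 = 98.3692 × 1.030970 = C$101.42

C$101.42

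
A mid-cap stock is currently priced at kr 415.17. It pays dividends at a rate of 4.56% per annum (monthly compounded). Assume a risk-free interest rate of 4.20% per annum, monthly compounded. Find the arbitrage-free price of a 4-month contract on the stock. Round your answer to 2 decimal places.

F = S · (1+r/12)^(12T) / (1+q/12)^(12T)
= 415.17 × 1.014074 / 1.015287 = 415.17 × 0.998805
F = kr 414.67

kr 414.67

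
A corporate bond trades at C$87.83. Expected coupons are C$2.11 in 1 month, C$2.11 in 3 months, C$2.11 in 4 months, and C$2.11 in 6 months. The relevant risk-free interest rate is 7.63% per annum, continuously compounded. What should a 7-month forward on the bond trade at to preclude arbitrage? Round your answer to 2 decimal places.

C$83.20

PV(coupons) I = 2.11·e^(−0.0763·1/12) + 2.11·e^(−0.0763·3/12) + 2.11·e^(−0.0763·4/12) + 2.11·e^(−0.0763·6/12)
I = 2.0966 + 2.0701 + 2.0570 + 2.0310 = 8.2547
F = (S − I)·e^(rT) = (87.83 − 8.2547) · e^(0.0763·7/12)
= 79.5753 · e^0.044508 = 79.5753 × 1.045513 = C$83.20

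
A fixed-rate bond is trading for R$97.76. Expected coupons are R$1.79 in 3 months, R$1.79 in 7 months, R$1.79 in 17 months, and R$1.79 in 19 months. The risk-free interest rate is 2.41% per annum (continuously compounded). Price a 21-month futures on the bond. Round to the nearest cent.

PV(coupons) I = 1.79·e^(−0.0241·3/12) + 1.79·e^(−0.0241·7/12) + 1.79·e^(−0.0241·17/12) + 1.79·e^(−0.0241·19/12)
I = 1.7792 + 1.7650 + 1.7299 + 1.7230 = 6.9971
F = (S − I)·e^(rT) = (97.76 − 6.9971) · e^(0.0241·21/12)
= 90.7629 · e^0.042175 = 90.7629 × 1.043077 = R$94.67

R$94.67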